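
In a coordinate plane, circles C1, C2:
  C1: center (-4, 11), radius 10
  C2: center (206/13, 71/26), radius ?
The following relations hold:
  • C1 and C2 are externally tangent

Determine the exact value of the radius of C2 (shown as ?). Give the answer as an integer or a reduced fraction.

1. [ext C1·C2]  r_C2² + 20r_C2 − 1449/4 = 0  ⇒  r_C2 = 23/2 (r>0 drops 1)

23/2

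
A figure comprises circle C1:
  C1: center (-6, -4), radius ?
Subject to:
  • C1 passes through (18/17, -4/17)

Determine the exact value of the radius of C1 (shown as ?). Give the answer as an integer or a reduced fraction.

1. [C1∋P]  r_C1² − 64 = 0  ⇒  r_C1 = 8 (r>0 drops 1)

8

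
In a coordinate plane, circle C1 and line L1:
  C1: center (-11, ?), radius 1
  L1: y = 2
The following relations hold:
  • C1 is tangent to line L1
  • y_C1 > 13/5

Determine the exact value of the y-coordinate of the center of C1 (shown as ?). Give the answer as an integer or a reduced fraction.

1. [C1‖L1]  y_C1² − 4y_C1 + 3 = 0  ⇒  y_C1 = 1 or 3
2. given y_C1 > 13/5: keep 3

3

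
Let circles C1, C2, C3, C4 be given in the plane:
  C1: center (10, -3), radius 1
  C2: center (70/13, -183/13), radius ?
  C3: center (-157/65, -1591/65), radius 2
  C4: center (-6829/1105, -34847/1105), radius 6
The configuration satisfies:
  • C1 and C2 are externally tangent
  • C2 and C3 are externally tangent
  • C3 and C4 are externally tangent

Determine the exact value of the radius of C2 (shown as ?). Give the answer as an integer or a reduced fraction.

11

1. [ext C1·C2]  r_C2² + 2r_C2 − 143 = 0  ⇒  r_C2 = 11 (r>0 drops 1)
2. [ext C2·C3]  r_C2² + 4r_C2 − 165 = 0  ⇒  r_C2 = 11 (r>0 drops 1)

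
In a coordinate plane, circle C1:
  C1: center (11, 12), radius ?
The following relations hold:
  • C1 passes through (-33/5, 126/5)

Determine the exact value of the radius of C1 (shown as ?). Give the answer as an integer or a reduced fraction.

22

1. [C1∋P]  r_C1² − 484 = 0  ⇒  r_C1 = 22 (r>0 drops 1)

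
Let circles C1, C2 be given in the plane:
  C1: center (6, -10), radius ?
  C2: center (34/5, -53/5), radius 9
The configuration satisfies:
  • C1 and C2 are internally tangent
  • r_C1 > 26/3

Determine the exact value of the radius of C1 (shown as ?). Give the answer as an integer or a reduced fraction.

1. [int C1,C2]  r_C1² − 18r_C1 + 80 = 0  ⇒  r_C1 = 8 or 10
2. given r_C1 > 26/3: keep 10

10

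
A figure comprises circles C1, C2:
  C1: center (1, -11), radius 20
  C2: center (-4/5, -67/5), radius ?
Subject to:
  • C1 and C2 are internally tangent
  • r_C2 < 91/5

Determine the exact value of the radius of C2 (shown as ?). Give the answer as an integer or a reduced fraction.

1. [int C1,C2]  r_C2² − 40r_C2 + 391 = 0  ⇒  r_C2 = 17 or 23
2. given r_C2 < 91/5: keep 17

17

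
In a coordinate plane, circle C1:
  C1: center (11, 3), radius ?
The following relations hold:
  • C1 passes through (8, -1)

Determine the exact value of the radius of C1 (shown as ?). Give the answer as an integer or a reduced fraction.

1. [C1∋P]  r_C1² − 25 = 0  ⇒  r_C1 = 5 (r>0 drops 1)

5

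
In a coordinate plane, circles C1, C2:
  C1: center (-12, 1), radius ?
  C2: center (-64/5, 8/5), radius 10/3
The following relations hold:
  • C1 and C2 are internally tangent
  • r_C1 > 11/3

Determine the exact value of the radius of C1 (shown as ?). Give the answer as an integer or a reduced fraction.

1. [int C1,C2]  r_C1² − (20/3)r_C1 + 91/9 = 0  ⇒  r_C1 = 7/3 or 13/3
2. given r_C1 > 11/3: keep 13/3

13/3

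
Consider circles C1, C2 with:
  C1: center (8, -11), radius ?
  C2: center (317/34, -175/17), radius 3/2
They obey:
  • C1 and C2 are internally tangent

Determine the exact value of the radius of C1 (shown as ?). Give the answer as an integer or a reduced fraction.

3

1. [int C1,C2]  r_C1² − 3r_C1 = 0  ⇒  r_C1 = 3 (r>0 drops 1)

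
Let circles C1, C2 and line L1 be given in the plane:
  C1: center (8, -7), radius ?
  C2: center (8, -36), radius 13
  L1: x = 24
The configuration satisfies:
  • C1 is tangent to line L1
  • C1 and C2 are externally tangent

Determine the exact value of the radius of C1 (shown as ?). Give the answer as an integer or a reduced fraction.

1. [C1‖L1]  r_C1² − 256 = 0  ⇒  r_C1 = 16 (r>0 drops 1)
2. [ext C1·C2]  r_C1² + 26r_C1 − 672 = 0  ⇒  r_C1 = 16 (r>0 drops 1)

16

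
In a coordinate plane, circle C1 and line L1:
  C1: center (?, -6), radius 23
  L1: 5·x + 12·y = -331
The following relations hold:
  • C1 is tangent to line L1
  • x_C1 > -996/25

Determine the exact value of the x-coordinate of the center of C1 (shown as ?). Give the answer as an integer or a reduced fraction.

8

1. [C1‖L1]  x_C1² + (518/5)x_C1 − 4464/5 = 0  ⇒  x_C1 = -558/5 or 8
2. given x_C1 > -996/25: keep 8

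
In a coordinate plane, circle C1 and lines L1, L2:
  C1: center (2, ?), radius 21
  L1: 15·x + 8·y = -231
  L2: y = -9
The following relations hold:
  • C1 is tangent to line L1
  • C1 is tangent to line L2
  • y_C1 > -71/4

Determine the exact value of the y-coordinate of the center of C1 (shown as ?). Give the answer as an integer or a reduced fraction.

1. [C1‖L1]  y_C1² + (261/4)y_C1 − 927 = 0  ⇒  y_C1 = -309/4 or 12
2. [C1‖L2]  y_C1² + 18y_C1 − 360 = 0  ⇒  y_C1 = -30 or 12

12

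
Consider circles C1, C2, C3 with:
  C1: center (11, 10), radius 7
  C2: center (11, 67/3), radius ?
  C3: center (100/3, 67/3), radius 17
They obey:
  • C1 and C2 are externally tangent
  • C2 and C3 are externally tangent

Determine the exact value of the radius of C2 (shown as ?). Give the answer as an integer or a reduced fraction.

1. [ext C1·C2]  r_C2² + 14r_C2 − 928/9 = 0  ⇒  r_C2 = 16/3 (r>0 drops 1)
2. [ext C2·C3]  r_C2² + 34r_C2 − 1888/9 = 0  ⇒  r_C2 = 16/3 (r>0 drops 1)

16/3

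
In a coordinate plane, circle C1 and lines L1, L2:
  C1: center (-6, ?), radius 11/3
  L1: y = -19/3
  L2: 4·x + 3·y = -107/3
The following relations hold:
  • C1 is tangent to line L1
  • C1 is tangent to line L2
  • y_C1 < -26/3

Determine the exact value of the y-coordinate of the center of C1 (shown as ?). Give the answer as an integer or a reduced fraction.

1. [C1‖L1]  y_C1² + (38/3)y_C1 + 80/3 = 0  ⇒  y_C1 = -10 or -8/3
2. [C1‖L2]  y_C1² + (70/9)y_C1 − 200/9 = 0  ⇒  y_C1 = -10 or 20/9

-10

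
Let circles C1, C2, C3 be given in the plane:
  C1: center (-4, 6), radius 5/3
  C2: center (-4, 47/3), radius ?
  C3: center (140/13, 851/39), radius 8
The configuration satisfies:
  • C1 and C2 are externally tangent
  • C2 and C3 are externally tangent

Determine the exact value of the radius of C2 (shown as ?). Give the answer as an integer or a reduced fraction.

8

1. [ext C1·C2]  r_C2² + (10/3)r_C2 − 272/3 = 0  ⇒  r_C2 = 8 (r>0 drops 1)
2. [ext C2·C3]  r_C2² + 16r_C2 − 192 = 0  ⇒  r_C2 = 8 (r>0 drops 1)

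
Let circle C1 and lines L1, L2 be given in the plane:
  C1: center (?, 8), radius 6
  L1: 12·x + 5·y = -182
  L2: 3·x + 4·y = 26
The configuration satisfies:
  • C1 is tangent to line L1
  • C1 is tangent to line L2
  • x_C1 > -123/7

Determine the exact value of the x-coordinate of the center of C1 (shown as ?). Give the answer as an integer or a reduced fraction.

-12

1. [C1‖L1]  x_C1² + 37x_C1 + 300 = 0  ⇒  x_C1 = -25 or -12
2. [C1‖L2]  x_C1² + 4x_C1 − 96 = 0  ⇒  x_C1 = -12 or 8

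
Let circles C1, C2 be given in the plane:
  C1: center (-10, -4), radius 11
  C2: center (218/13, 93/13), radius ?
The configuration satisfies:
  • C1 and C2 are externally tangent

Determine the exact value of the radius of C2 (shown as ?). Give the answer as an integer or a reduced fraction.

18

1. [ext C1·C2]  r_C2² + 22r_C2 − 720 = 0  ⇒  r_C2 = 18 (r>0 drops 1)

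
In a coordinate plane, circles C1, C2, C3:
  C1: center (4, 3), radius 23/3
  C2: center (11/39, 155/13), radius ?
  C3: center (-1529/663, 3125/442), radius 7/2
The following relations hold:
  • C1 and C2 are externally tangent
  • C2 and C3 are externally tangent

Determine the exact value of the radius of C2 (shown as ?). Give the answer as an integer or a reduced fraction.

1. [ext C1·C2]  r_C2² + (46/3)r_C2 − 104/3 = 0  ⇒  r_C2 = 2 (r>0 drops 1)
2. [ext C2·C3]  r_C2² + 7r_C2 − 18 = 0  ⇒  r_C2 = 2 (r>0 drops 1)

2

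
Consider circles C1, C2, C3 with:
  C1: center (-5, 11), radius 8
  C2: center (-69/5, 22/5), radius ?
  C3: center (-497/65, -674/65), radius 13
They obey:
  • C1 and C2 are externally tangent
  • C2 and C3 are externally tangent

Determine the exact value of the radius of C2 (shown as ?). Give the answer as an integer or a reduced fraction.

3

1. [ext C1·C2]  r_C2² + 16r_C2 − 57 = 0  ⇒  r_C2 = 3 (r>0 drops 1)
2. [ext C2·C3]  r_C2² + 26r_C2 − 87 = 0  ⇒  r_C2 = 3 (r>0 drops 1)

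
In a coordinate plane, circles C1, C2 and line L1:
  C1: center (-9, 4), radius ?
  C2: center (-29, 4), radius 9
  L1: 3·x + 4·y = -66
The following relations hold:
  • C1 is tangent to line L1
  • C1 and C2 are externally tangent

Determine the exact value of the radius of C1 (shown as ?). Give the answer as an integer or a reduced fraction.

11

1. [C1‖L1]  r_C1² − 121 = 0  ⇒  r_C1 = 11 (r>0 drops 1)
2. [ext C1·C2]  r_C1² + 18r_C1 − 319 = 0  ⇒  r_C1 = 11 (r>0 drops 1)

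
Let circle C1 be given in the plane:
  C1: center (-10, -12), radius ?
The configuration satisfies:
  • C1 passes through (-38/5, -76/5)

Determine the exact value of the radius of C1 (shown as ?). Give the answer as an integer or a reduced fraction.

4

1. [C1∋P]  r_C1² − 16 = 0  ⇒  r_C1 = 4 (r>0 drops 1)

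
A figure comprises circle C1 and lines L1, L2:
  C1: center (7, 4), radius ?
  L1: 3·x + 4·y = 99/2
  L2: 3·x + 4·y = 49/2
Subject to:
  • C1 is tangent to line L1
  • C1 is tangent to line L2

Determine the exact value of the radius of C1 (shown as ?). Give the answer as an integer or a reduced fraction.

1. [C1‖L1]  r_C1² − 25/4 = 0  ⇒  r_C1 = 5/2 (r>0 drops 1)
2. [C1‖L2]  r_C1² − 25/4 = 0  ⇒  r_C1 = 5/2 (r>0 drops 1)

5/2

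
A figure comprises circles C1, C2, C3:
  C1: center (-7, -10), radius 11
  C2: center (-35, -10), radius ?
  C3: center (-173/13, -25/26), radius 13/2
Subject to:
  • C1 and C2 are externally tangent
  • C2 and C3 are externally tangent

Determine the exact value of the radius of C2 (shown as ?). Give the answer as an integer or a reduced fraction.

17

1. [ext C1·C2]  r_C2² + 22r_C2 − 663 = 0  ⇒  r_C2 = 17 (r>0 drops 1)
2. [ext C2·C3]  r_C2² + 13r_C2 − 510 = 0  ⇒  r_C2 = 17 (r>0 drops 1)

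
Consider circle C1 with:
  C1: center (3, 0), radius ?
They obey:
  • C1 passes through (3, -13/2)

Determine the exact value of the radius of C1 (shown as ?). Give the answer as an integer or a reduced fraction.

13/2

1. [C1∋P]  r_C1² − 169/4 = 0  ⇒  r_C1 = 13/2 (r>0 drops 1)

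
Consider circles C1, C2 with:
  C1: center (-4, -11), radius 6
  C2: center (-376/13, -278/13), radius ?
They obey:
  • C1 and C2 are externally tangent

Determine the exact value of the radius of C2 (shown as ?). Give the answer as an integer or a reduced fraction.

1. [ext C1·C2]  r_C2² + 12r_C2 − 693 = 0  ⇒  r_C2 = 21 (r>0 drops 1)

21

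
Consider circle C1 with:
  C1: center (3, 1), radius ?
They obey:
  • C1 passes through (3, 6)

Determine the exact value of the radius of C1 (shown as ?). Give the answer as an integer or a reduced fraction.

1. [C1∋P]  r_C1² − 25 = 0  ⇒  r_C1 = 5 (r>0 drops 1)

5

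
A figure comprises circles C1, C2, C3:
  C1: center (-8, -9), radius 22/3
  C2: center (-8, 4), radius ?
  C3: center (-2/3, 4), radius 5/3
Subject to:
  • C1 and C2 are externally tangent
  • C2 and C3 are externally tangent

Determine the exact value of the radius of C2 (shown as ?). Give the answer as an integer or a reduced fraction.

17/3

1. [ext C1·C2]  r_C2² + (44/3)r_C2 − 1037/9 = 0  ⇒  r_C2 = 17/3 (r>0 drops 1)
2. [ext C2·C3]  r_C2² + (10/3)r_C2 − 51 = 0  ⇒  r_C2 = 17/3 (r>0 drops 1)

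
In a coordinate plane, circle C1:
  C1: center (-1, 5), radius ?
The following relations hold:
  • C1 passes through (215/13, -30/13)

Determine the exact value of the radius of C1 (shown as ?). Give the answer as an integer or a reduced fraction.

1. [C1∋P]  r_C1² − 361 = 0  ⇒  r_C1 = 19 (r>0 drops 1)

19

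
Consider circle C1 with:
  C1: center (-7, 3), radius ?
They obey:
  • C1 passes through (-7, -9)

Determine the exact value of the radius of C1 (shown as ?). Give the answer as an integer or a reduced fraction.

12

1. [C1∋P]  r_C1² − 144 = 0  ⇒  r_C1 = 12 (r>0 drops 1)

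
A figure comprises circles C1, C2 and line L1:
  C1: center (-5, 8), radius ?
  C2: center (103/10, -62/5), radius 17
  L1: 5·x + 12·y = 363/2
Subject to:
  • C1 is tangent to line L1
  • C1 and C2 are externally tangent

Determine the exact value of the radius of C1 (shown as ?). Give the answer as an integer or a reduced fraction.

1. [C1‖L1]  r_C1² − 289/4 = 0  ⇒  r_C1 = 17/2 (r>0 drops 1)
2. [ext C1·C2]  r_C1² + 34r_C1 − 1445/4 = 0  ⇒  r_C1 = 17/2 (r>0 drops 1)

17/2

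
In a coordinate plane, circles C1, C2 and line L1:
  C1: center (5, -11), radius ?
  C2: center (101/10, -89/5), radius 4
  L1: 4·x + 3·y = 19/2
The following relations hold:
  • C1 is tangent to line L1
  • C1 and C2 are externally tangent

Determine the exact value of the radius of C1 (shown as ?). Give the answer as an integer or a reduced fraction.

1. [C1‖L1]  r_C1² − 81/4 = 0  ⇒  r_C1 = 9/2 (r>0 drops 1)
2. [ext C1·C2]  r_C1² + 8r_C1 − 225/4 = 0  ⇒  r_C1 = 9/2 (r>0 drops 1)

9/2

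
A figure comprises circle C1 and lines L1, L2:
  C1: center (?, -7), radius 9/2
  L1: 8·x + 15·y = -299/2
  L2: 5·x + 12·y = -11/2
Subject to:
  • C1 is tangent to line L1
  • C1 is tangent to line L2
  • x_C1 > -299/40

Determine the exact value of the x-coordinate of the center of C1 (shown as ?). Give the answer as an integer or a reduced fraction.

4

1. [C1‖L1]  x_C1² + (89/8)x_C1 − 121/2 = 0  ⇒  x_C1 = -121/8 or 4
2. [C1‖L2]  x_C1² − (157/5)x_C1 + 548/5 = 0  ⇒  x_C1 = 4 or 137/5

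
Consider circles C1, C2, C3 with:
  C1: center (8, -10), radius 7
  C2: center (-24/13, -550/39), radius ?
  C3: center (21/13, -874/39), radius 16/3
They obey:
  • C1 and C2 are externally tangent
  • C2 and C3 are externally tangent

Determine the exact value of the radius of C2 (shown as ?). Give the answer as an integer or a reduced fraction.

1. [ext C1·C2]  r_C2² + 14r_C2 − 583/9 = 0  ⇒  r_C2 = 11/3 (r>0 drops 1)
2. [ext C2·C3]  r_C2² + (32/3)r_C2 − 473/9 = 0  ⇒  r_C2 = 11/3 (r>0 drops 1)

11/3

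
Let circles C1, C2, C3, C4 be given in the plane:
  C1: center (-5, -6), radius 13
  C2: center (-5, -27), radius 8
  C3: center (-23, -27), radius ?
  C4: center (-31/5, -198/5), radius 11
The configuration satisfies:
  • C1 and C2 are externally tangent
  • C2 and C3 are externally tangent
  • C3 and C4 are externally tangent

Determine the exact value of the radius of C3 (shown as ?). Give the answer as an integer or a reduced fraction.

1. [ext C2·C3]  r_C3² + 16r_C3 − 260 = 0  ⇒  r_C3 = 10 (r>0 drops 1)
2. [ext C3·C4]  r_C3² + 22r_C3 − 320 = 0  ⇒  r_C3 = 10 (r>0 drops 1)

10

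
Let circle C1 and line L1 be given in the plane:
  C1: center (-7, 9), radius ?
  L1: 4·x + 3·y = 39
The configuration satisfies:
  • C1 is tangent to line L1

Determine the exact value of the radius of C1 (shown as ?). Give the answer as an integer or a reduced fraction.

1. [C1‖L1]  r_C1² − 64 = 0  ⇒  r_C1 = 8 (r>0 drops 1)

8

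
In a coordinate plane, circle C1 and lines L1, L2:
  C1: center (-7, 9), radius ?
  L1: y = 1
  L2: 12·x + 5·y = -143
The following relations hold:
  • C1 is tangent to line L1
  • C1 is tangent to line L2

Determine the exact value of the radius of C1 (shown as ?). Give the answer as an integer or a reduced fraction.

8

1. [C1‖L1]  r_C1² − 64 = 0  ⇒  r_C1 = 8 (r>0 drops 1)
2. [C1‖L2]  r_C1² − 64 = 0  ⇒  r_C1 = 8 (r>0 drops 1)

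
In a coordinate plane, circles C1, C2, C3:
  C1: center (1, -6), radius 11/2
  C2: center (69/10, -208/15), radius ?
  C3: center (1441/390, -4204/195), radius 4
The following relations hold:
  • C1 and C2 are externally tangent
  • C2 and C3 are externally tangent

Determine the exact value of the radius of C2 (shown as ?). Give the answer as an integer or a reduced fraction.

1. [ext C1·C2]  r_C2² + 11r_C2 − 598/9 = 0  ⇒  r_C2 = 13/3 (r>0 drops 1)
2. [ext C2·C3]  r_C2² + 8r_C2 − 481/9 = 0  ⇒  r_C2 = 13/3 (r>0 drops 1)

13/3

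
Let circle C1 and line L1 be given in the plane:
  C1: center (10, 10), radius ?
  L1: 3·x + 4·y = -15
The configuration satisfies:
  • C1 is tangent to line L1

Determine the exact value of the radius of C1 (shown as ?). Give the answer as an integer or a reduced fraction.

1. [C1‖L1]  r_C1² − 289 = 0  ⇒  r_C1 = 17 (r>0 drops 1)

17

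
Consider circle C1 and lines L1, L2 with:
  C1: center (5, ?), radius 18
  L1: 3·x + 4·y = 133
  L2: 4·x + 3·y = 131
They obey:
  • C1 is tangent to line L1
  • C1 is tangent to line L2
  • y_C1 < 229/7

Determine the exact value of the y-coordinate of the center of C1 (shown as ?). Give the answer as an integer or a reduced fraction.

7

1. [C1‖L1]  y_C1² − 59y_C1 + 364 = 0  ⇒  y_C1 = 7 or 52
2. [C1‖L2]  y_C1² − 74y_C1 + 469 = 0  ⇒  y_C1 = 7 or 67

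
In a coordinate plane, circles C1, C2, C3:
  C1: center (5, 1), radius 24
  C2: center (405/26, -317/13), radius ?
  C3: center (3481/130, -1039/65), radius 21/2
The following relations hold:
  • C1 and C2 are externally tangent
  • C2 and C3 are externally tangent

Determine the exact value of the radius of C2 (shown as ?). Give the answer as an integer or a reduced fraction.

1. [ext C1·C2]  r_C2² + 48r_C2 − 721/4 = 0  ⇒  r_C2 = 7/2 (r>0 drops 1)
2. [ext C2·C3]  r_C2² + 21r_C2 − 343/4 = 0  ⇒  r_C2 = 7/2 (r>0 drops 1)

7/2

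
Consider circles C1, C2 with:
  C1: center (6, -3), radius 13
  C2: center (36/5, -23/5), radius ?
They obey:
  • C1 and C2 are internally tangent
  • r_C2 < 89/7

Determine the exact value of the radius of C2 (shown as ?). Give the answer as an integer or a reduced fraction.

1. [int C1,C2]  r_C2² − 26r_C2 + 165 = 0  ⇒  r_C2 = 11 or 15
2. given r_C2 < 89/7: keep 11

11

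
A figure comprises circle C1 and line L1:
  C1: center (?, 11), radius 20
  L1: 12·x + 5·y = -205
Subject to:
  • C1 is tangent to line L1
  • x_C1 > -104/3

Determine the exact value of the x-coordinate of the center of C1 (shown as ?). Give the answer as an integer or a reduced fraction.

1. [C1‖L1]  x_C1² + (130/3)x_C1 = 0  ⇒  x_C1 = -130/3 or 0
2. given x_C1 > -104/3: keep 0

0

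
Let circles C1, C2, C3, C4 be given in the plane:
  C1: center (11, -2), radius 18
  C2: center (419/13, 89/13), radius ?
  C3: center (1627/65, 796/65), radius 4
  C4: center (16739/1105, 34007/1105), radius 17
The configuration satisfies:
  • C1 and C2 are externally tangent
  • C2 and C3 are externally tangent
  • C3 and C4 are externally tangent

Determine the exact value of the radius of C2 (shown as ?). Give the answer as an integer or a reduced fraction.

5

1. [ext C1·C2]  r_C2² + 36r_C2 − 205 = 0  ⇒  r_C2 = 5 (r>0 drops 1)
2. [ext C2·C3]  r_C2² + 8r_C2 − 65 = 0  ⇒  r_C2 = 5 (r>0 drops 1)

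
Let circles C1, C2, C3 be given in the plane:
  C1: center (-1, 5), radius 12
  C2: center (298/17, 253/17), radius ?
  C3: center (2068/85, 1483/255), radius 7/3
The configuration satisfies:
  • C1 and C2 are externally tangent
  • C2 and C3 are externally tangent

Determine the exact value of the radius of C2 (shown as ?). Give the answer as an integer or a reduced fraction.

1. [ext C1·C2]  r_C2² + 24r_C2 − 297 = 0  ⇒  r_C2 = 9 (r>0 drops 1)
2. [ext C2·C3]  r_C2² + (14/3)r_C2 − 123 = 0  ⇒  r_C2 = 9 (r>0 drops 1)

9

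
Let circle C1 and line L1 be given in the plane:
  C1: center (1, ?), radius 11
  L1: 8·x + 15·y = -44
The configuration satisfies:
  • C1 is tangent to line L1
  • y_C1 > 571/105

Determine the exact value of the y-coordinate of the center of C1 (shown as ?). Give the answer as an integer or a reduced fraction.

1. [C1‖L1]  y_C1² + (104/15)y_C1 − 717/5 = 0  ⇒  y_C1 = -239/15 or 9
2. given y_C1 > 571/105: keep 9

9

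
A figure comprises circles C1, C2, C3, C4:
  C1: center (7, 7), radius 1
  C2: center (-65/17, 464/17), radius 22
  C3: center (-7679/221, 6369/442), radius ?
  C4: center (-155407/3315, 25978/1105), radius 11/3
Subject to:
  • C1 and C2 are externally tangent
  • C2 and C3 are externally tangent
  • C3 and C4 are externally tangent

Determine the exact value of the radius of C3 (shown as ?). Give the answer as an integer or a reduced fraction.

1. [ext C2·C3]  r_C3² + 44r_C3 − 2553/4 = 0  ⇒  r_C3 = 23/2 (r>0 drops 1)
2. [ext C3·C4]  r_C3² + (22/3)r_C3 − 2599/12 = 0  ⇒  r_C3 = 23/2 (r>0 drops 1)

23/2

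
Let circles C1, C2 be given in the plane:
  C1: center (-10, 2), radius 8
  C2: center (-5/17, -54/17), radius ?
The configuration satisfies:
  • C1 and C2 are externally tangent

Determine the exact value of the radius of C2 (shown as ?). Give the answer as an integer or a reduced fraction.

1. [ext C1·C2]  r_C2² + 16r_C2 − 57 = 0  ⇒  r_C2 = 3 (r>0 drops 1)

3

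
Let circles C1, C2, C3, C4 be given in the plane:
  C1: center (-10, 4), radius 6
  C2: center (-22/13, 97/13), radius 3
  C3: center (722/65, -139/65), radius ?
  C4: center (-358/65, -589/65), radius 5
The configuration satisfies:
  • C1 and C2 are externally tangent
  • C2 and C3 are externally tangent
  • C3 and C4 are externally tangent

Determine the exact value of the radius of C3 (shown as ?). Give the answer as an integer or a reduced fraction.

13

1. [ext C2·C3]  r_C3² + 6r_C3 − 247 = 0  ⇒  r_C3 = 13 (r>0 drops 1)
2. [ext C3·C4]  r_C3² + 10r_C3 − 299 = 0  ⇒  r_C3 = 13 (r>0 drops 1)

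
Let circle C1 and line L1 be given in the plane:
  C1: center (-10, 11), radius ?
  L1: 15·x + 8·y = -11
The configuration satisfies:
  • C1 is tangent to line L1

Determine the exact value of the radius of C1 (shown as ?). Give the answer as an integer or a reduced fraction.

1. [C1‖L1]  r_C1² − 9 = 0  ⇒  r_C1 = 3 (r>0 drops 1)

3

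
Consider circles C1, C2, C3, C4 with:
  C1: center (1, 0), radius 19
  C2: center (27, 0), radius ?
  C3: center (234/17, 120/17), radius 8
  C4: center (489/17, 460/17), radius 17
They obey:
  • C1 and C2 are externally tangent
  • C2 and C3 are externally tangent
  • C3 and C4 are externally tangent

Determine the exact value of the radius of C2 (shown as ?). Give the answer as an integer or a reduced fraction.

7

1. [ext C1·C2]  r_C2² + 38r_C2 − 315 = 0  ⇒  r_C2 = 7 (r>0 drops 1)
2. [ext C2·C3]  r_C2² + 16r_C2 − 161 = 0  ⇒  r_C2 = 7 (r>0 drops 1)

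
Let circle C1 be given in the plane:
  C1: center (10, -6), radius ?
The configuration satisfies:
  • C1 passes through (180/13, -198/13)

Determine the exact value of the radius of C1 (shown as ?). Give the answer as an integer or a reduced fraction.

10

1. [C1∋P]  r_C1² − 100 = 0  ⇒  r_C1 = 10 (r>0 drops 1)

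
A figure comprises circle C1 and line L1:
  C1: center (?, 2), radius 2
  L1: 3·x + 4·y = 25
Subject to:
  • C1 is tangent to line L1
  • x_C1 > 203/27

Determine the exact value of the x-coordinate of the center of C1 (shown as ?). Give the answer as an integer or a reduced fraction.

9

1. [C1‖L1]  x_C1² − (34/3)x_C1 + 21 = 0  ⇒  x_C1 = 7/3 or 9
2. given x_C1 > 203/27: keep 9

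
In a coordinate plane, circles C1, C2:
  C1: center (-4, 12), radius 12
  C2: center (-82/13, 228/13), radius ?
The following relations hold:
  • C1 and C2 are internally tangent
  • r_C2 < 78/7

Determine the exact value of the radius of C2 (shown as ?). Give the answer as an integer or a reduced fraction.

6

1. [int C1,C2]  r_C2² − 24r_C2 + 108 = 0  ⇒  r_C2 = 6 or 18
2. given r_C2 < 78/7: keep 6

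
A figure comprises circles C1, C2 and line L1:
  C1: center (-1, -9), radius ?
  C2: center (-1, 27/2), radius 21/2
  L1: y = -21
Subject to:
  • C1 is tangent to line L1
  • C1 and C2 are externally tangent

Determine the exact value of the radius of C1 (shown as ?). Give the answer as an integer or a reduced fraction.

1. [C1‖L1]  r_C1² − 144 = 0  ⇒  r_C1 = 12 (r>0 drops 1)
2. [ext C1·C2]  r_C1² + 21r_C1 − 396 = 0  ⇒  r_C1 = 12 (r>0 drops 1)

12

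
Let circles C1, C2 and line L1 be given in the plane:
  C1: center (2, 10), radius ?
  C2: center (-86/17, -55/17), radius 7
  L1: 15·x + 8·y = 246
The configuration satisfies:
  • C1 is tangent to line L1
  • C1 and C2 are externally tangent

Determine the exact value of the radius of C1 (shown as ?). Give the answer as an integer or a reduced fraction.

1. [C1‖L1]  r_C1² − 64 = 0  ⇒  r_C1 = 8 (r>0 drops 1)
2. [ext C1·C2]  r_C1² + 14r_C1 − 176 = 0  ⇒  r_C1 = 8 (r>0 drops 1)

8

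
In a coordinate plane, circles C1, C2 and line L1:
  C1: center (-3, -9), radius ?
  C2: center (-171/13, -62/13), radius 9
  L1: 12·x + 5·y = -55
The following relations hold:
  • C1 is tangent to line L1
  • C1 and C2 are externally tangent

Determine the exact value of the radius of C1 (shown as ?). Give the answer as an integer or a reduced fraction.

1. [C1‖L1]  r_C1² − 4 = 0  ⇒  r_C1 = 2 (r>0 drops 1)
2. [ext C1·C2]  r_C1² + 18r_C1 − 40 = 0  ⇒  r_C1 = 2 (r>0 drops 1)

2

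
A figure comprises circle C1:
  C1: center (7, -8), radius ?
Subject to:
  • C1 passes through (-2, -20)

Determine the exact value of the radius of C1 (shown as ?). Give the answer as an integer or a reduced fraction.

1. [C1∋P]  r_C1² − 225 = 0  ⇒  r_C1 = 15 (r>0 drops 1)

15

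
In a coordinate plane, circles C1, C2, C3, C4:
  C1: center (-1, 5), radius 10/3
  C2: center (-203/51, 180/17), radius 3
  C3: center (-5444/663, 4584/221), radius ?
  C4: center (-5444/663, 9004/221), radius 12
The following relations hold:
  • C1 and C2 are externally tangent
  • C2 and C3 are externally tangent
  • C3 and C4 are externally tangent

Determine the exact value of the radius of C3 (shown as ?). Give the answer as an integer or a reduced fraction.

1. [ext C2·C3]  r_C3² + 6r_C3 − 112 = 0  ⇒  r_C3 = 8 (r>0 drops 1)
2. [ext C3·C4]  r_C3² + 24r_C3 − 256 = 0  ⇒  r_C3 = 8 (r>0 drops 1)

8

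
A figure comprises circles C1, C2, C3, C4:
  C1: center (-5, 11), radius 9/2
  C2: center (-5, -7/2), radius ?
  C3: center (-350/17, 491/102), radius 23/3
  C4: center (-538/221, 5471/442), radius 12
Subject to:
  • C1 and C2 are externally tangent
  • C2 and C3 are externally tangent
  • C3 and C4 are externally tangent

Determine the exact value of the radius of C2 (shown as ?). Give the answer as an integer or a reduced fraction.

10

1. [ext C1·C2]  r_C2² + 9r_C2 − 190 = 0  ⇒  r_C2 = 10 (r>0 drops 1)
2. [ext C2·C3]  r_C2² + (46/3)r_C2 − 760/3 = 0  ⇒  r_C2 = 10 (r>0 drops 1)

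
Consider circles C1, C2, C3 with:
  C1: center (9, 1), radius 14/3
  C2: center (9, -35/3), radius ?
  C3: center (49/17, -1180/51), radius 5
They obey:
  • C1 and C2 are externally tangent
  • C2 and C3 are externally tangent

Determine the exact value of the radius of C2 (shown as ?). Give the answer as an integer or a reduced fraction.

8

1. [ext C1·C2]  r_C2² + (28/3)r_C2 − 416/3 = 0  ⇒  r_C2 = 8 (r>0 drops 1)
2. [ext C2·C3]  r_C2² + 10r_C2 − 144 = 0  ⇒  r_C2 = 8 (r>0 drops 1)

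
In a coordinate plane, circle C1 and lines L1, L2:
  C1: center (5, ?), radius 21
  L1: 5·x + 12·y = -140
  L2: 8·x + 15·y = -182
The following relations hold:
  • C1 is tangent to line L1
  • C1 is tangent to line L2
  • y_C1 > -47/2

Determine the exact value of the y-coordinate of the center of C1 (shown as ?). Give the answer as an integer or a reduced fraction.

9

1. [C1‖L1]  y_C1² + (55/2)y_C1 − 657/2 = 0  ⇒  y_C1 = -73/2 or 9
2. [C1‖L2]  y_C1² + (148/5)y_C1 − 1737/5 = 0  ⇒  y_C1 = -193/5 or 9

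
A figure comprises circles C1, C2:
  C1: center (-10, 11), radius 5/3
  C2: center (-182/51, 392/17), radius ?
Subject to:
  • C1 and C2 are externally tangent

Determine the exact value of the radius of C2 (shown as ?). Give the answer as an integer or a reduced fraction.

1. [ext C1·C2]  r_C2² + (10/3)r_C2 − 184 = 0  ⇒  r_C2 = 12 (r>0 drops 1)

12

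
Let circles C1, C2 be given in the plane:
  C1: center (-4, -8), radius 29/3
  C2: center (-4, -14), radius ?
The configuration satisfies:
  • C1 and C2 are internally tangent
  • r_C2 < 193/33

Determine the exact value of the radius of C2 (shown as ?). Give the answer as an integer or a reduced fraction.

1. [int C1,C2]  r_C2² − (58/3)r_C2 + 517/9 = 0  ⇒  r_C2 = 11/3 or 47/3
2. given r_C2 < 193/33: keep 11/3

11/3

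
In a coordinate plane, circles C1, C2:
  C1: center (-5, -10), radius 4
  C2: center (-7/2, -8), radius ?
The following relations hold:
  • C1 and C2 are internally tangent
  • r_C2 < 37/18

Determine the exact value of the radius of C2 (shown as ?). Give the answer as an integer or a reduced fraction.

3/2

1. [int C1,C2]  r_C2² − 8r_C2 + 39/4 = 0  ⇒  r_C2 = 3/2 or 13/2
2. given r_C2 < 37/18: keep 3/2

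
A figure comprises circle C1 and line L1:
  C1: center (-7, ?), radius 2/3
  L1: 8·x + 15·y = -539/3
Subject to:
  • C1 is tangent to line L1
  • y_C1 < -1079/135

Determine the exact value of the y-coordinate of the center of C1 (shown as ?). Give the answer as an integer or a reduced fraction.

1. [C1‖L1]  y_C1² + (742/45)y_C1 + 337/5 = 0  ⇒  y_C1 = -9 or -337/45
2. given y_C1 < -1079/135: keep -9

-9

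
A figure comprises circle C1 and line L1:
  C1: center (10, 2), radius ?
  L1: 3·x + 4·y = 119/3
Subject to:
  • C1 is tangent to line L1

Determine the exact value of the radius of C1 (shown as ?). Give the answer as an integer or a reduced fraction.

1/3

1. [C1‖L1]  r_C1² − 1/9 = 0  ⇒  r_C1 = 1/3 (r>0 drops 1)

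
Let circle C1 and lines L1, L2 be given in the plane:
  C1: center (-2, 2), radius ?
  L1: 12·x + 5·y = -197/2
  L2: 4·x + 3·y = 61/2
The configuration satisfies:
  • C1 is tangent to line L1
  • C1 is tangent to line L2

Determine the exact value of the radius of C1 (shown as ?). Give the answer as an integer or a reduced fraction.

1. [C1‖L1]  r_C1² − 169/4 = 0  ⇒  r_C1 = 13/2 (r>0 drops 1)
2. [C1‖L2]  r_C1² − 169/4 = 0  ⇒  r_C1 = 13/2 (r>0 drops 1)

13/2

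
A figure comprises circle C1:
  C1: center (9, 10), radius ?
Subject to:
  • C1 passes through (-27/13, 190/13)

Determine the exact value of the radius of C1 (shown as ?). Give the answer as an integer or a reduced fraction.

12

1. [C1∋P]  r_C1² − 144 = 0  ⇒  r_C1 = 12 (r>0 drops 1)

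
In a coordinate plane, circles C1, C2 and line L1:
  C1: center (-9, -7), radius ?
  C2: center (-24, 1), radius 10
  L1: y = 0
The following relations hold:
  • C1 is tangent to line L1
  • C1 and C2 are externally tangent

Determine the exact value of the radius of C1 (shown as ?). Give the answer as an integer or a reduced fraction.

1. [C1‖L1]  r_C1² − 49 = 0  ⇒  r_C1 = 7 (r>0 drops 1)
2. [ext C1·C2]  r_C1² + 20r_C1 − 189 = 0  ⇒  r_C1 = 7 (r>0 drops 1)

7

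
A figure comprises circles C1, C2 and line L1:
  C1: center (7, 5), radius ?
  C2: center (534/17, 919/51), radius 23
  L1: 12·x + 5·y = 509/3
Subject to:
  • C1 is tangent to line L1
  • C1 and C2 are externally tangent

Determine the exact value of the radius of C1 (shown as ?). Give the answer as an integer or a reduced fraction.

1. [C1‖L1]  r_C1² − 196/9 = 0  ⇒  r_C1 = 14/3 (r>0 drops 1)
2. [ext C1·C2]  r_C1² + 46r_C1 − 2128/9 = 0  ⇒  r_C1 = 14/3 (r>0 drops 1)

14/3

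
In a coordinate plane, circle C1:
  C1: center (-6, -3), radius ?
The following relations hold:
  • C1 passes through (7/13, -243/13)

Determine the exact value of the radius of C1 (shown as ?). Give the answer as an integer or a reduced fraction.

17

1. [C1∋P]  r_C1² − 289 = 0  ⇒  r_C1 = 17 (r>0 drops 1)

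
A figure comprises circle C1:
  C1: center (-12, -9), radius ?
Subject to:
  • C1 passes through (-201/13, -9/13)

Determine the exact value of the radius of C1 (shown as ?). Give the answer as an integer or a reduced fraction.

1. [C1∋P]  r_C1² − 81 = 0  ⇒  r_C1 = 9 (r>0 drops 1)

9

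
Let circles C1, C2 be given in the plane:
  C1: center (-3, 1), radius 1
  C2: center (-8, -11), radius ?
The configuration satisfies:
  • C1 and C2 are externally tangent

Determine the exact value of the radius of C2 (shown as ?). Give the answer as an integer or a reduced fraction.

12

1. [ext C1·C2]  r_C2² + 2r_C2 − 168 = 0  ⇒  r_C2 = 12 (r>0 drops 1)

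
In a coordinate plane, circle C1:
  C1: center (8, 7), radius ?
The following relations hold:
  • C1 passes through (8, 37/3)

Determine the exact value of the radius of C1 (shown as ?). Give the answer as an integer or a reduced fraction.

16/3

1. [C1∋P]  r_C1² − 256/9 = 0  ⇒  r_C1 = 16/3 (r>0 drops 1)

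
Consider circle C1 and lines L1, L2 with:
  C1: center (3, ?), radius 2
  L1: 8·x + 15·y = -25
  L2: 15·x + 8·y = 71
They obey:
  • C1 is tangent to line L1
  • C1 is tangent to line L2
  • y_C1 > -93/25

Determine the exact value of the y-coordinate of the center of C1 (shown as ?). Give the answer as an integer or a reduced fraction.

1. [C1‖L1]  y_C1² + (98/15)y_C1 + 83/15 = 0  ⇒  y_C1 = -83/15 or -1
2. [C1‖L2]  y_C1² − (13/2)y_C1 − 15/2 = 0  ⇒  y_C1 = -1 or 15/2

-1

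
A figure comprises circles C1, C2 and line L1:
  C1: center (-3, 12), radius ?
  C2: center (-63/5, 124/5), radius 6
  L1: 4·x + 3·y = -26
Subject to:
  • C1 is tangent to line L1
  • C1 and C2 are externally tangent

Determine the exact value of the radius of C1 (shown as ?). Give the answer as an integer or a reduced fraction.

1. [C1‖L1]  r_C1² − 100 = 0  ⇒  r_C1 = 10 (r>0 drops 1)
2. [ext C1·C2]  r_C1² + 12r_C1 − 220 = 0  ⇒  r_C1 = 10 (r>0 drops 1)

10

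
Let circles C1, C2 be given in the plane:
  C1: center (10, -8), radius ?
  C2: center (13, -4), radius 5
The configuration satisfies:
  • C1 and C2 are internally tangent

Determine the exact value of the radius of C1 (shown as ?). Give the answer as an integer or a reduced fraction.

1. [int C1,C2]  r_C1² − 10r_C1 = 0  ⇒  r_C1 = 10 (r>0 drops 1)

10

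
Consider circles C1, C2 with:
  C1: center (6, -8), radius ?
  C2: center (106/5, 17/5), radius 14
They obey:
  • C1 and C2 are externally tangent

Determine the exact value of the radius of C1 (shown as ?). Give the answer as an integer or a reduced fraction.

5

1. [ext C1·C2]  r_C1² + 28r_C1 − 165 = 0  ⇒  r_C1 = 5 (r>0 drops 1)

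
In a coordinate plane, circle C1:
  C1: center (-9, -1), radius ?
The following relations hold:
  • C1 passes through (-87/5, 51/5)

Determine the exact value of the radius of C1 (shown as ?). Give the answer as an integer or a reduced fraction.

1. [C1∋P]  r_C1² − 196 = 0  ⇒  r_C1 = 14 (r>0 drops 1)

14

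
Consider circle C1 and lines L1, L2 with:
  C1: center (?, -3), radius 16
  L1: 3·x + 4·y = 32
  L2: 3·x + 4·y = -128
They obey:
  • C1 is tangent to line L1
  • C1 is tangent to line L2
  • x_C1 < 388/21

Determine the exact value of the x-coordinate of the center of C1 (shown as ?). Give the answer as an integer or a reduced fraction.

1. [C1‖L1]  x_C1² − (88/3)x_C1 − 496 = 0  ⇒  x_C1 = -12 or 124/3
2. [C1‖L2]  x_C1² + (232/3)x_C1 + 784 = 0  ⇒  x_C1 = -196/3 or -12

-12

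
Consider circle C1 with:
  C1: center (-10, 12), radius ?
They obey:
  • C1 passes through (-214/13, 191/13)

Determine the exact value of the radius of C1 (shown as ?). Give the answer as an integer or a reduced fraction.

1. [C1∋P]  r_C1² − 49 = 0  ⇒  r_C1 = 7 (r>0 drops 1)

7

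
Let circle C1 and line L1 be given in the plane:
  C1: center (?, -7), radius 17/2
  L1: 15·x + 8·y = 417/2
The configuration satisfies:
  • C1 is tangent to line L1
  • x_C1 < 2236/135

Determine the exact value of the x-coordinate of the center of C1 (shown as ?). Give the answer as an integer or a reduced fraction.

8

1. [C1‖L1]  x_C1² − (529/15)x_C1 + 3272/15 = 0  ⇒  x_C1 = 8 or 409/15
2. given x_C1 < 2236/135: keep 8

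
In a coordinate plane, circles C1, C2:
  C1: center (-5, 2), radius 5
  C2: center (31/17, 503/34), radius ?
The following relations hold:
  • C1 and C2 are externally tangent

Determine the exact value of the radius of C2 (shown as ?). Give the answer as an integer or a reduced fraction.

19/2

1. [ext C1·C2]  r_C2² + 10r_C2 − 741/4 = 0  ⇒  r_C2 = 19/2 (r>0 drops 1)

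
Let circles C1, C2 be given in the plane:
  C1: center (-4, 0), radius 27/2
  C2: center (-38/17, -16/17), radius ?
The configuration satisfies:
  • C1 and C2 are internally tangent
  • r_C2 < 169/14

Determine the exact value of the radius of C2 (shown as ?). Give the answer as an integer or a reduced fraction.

23/2

1. [int C1,C2]  r_C2² − 27r_C2 + 713/4 = 0  ⇒  r_C2 = 23/2 or 31/2
2. given r_C2 < 169/14: keep 23/2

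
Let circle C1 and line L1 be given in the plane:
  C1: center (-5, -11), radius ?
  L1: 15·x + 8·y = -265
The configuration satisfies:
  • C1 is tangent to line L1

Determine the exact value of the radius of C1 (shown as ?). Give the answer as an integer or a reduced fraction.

6

1. [C1‖L1]  r_C1² − 36 = 0  ⇒  r_C1 = 6 (r>0 drops 1)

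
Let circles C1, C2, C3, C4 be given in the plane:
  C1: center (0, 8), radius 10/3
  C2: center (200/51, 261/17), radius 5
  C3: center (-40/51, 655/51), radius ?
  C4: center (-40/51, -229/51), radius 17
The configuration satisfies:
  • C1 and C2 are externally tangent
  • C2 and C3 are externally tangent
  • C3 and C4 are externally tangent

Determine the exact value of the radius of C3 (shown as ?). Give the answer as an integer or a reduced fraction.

1/3

1. [ext C2·C3]  r_C3² + 10r_C3 − 31/9 = 0  ⇒  r_C3 = 1/3 (r>0 drops 1)
2. [ext C3·C4]  r_C3² + 34r_C3 − 103/9 = 0  ⇒  r_C3 = 1/3 (r>0 drops 1)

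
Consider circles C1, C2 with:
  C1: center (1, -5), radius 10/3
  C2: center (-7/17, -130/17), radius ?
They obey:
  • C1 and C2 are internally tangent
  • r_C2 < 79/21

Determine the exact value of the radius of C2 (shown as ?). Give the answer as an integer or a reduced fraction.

1/3

1. [int C1,C2]  r_C2² − (20/3)r_C2 + 19/9 = 0  ⇒  r_C2 = 1/3 or 19/3
2. given r_C2 < 79/21: keep 1/3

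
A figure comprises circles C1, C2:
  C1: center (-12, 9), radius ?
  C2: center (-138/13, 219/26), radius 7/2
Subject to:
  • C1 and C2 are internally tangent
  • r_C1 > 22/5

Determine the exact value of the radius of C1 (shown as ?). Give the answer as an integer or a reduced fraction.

5

1. [int C1,C2]  r_C1² − 7r_C1 + 10 = 0  ⇒  r_C1 = 2 or 5
2. given r_C1 > 22/5: keep 5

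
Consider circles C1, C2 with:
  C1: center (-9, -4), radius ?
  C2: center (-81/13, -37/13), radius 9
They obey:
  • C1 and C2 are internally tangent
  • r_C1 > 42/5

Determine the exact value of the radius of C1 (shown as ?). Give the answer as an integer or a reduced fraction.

12

1. [int C1,C2]  r_C1² − 18r_C1 + 72 = 0  ⇒  r_C1 = 6 or 12
2. given r_C1 > 42/5: keep 12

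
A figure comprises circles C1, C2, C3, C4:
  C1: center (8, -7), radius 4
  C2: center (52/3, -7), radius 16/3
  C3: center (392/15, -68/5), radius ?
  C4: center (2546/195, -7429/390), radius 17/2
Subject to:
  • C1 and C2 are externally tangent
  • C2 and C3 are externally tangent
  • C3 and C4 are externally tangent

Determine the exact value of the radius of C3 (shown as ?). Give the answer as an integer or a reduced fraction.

1. [ext C2·C3]  r_C3² + (32/3)r_C3 − 833/9 = 0  ⇒  r_C3 = 17/3 (r>0 drops 1)
2. [ext C3·C4]  r_C3² + 17r_C3 − 1156/9 = 0  ⇒  r_C3 = 17/3 (r>0 drops 1)

17/3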